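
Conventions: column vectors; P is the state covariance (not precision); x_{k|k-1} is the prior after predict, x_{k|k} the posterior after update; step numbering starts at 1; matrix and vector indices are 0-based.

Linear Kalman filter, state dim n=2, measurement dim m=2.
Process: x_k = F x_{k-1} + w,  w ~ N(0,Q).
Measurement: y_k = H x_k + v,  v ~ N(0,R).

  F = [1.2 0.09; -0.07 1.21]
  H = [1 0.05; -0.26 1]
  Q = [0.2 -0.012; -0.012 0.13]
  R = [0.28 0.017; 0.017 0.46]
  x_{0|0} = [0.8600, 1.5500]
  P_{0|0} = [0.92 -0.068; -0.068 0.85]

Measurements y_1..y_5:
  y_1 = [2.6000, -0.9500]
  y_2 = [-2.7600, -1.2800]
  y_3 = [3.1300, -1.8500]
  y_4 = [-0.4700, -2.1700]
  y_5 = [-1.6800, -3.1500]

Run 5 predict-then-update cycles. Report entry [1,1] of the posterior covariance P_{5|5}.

P_post[1,1] = 0.2384

step 1: x^-=[1.1715, 1.8153]  P^-=[1.5170 -0.0950; -0.0950 1.3905]  S=[1.7910 -0.4017; -0.4017 2.0025]  K=[0.8267 -0.0786; 0.1511 0.7370]  nu=[1.3377, -2.4607]  x^+=[2.4708, 0.2038]  P^+=[0.2283 0.0373; 0.0373 0.3513]
step 2: x^-=[2.9833, 0.0736]  P^-=[0.5396 0.0610; 0.0610 0.6391]  S=[0.8273 -0.0312; -0.0312 1.1039]  K=[0.6539 -0.0534; 0.1337 0.5684]  nu=[-5.7470, -0.5779]  x^+=[-0.7440, -1.0234]  P^+=[0.1805 0.0335; 0.0335 0.2724]
step 3: x^-=[-0.9849, -1.1863]  P^-=[0.4694 0.0509; 0.0509 0.5241]  S=[0.7558 -0.0286; -0.0286 0.9893]  K=[0.6224 -0.0539; 0.1217 0.5199]  nu=[4.1742, -0.9198]  x^+=[1.6627, -1.1565]  P^+=[0.1718 0.0305; 0.0305 0.2491]
step 4: x^-=[1.8911, -1.5157]  P^-=[0.4560 0.0447; 0.0447 0.4904]  S=[0.7417 -0.0329; -0.0329 0.9580]  K=[0.6154 -0.0559; 0.1157 0.5038]  nu=[-2.2853, -0.1626]  x^+=[0.4939, -1.8620]  P^+=[0.1699 0.0289; 0.0289 0.2412]
step 5: x^-=[0.4251, -2.2877]  P^-=[0.4529 0.0418; 0.0418 0.4791]  S=[0.7382 -0.0356; -0.0356 0.9480]  K=[0.6135 -0.0571; 0.1130 0.4982]  nu=[-1.9907, -0.7518]  x^+=[-0.7533, -2.8872]  P^+=[0.1694 0.0282; 0.0282 0.2384]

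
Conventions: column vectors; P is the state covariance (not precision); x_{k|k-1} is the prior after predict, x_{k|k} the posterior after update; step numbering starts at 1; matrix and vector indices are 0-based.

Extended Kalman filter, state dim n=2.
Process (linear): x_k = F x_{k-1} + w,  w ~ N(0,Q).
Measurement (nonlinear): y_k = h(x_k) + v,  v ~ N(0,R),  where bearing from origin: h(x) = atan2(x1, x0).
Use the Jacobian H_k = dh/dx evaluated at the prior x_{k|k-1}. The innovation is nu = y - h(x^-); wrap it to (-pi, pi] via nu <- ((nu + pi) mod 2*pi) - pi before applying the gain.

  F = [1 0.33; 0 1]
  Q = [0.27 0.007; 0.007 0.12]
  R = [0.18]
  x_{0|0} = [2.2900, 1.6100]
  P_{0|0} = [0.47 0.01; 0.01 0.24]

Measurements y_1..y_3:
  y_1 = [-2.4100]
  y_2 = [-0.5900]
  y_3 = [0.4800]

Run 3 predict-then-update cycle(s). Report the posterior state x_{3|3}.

x_post = [4.3567, 0.4171]

step 1: x^-=[2.8213, 1.6100]  P^-=[0.7727 0.0962; 0.0962 0.3600]  H_jac=[-0.1526 0.2674]  S=[0.2159]  K=[-0.4270; 0.3779]  nu=[-2.9286]  x^+=[4.0718, 0.5033]  P^+=[0.7334 0.1310; 0.1310 0.3292]
step 2: x^-=[4.2379, 0.5033]  P^-=[1.1257 0.2467; 0.2467 0.4492]  H_jac=[-0.0276 0.2327]  S=[0.2020]  K=[0.1301; 0.4836]  nu=[-0.7082]  x^+=[4.1458, 0.1608]  P^+=[1.1223 0.2339; 0.2339 0.4019]
step 3: x^-=[4.1989, 0.1608]  P^-=[1.5905 0.3736; 0.3736 0.5219]  H_jac=[-0.0091 0.2378]  S=[0.2080]  K=[0.3574; 0.5803]  nu=[0.4417]  x^+=[4.3567, 0.4171]  P^+=[1.5639 0.3304; 0.3304 0.4519]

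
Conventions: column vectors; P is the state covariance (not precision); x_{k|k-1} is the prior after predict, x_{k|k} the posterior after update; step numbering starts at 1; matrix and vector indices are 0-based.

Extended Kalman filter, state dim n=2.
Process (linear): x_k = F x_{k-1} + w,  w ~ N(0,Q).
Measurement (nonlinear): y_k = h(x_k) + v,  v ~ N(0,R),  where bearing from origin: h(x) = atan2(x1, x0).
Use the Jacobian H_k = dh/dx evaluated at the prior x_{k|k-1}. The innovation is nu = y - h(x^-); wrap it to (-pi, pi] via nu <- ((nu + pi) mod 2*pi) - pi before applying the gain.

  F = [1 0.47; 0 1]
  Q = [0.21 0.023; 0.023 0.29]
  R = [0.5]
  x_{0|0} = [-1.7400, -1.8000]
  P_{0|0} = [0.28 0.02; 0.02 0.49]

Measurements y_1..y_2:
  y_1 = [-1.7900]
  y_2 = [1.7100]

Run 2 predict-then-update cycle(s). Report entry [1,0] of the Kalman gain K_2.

K[1,0] = -0.2630

step 1: x^-=[-2.5860, -1.8000]  P^-=[0.6170 0.2733; 0.2733 0.7800]  H_jac=[0.1813 -0.2605]  S=[0.5474]  K=[0.0743; -0.2807]  nu=[0.7435]  x^+=[-2.5307, -2.0087]  P^+=[0.6140 0.2847; 0.2847 0.7369]
step 2: x^-=[-3.4748, -2.0087]  P^-=[1.2544 0.6541; 0.6541 1.0269]  H_jac=[0.1247 -0.2157]  S=[0.5321]  K=[0.0288; -0.2630]  nu=[-1.9557]  x^+=[-3.5312, -1.4943]  P^+=[1.2540 0.6581; 0.6581 0.9901]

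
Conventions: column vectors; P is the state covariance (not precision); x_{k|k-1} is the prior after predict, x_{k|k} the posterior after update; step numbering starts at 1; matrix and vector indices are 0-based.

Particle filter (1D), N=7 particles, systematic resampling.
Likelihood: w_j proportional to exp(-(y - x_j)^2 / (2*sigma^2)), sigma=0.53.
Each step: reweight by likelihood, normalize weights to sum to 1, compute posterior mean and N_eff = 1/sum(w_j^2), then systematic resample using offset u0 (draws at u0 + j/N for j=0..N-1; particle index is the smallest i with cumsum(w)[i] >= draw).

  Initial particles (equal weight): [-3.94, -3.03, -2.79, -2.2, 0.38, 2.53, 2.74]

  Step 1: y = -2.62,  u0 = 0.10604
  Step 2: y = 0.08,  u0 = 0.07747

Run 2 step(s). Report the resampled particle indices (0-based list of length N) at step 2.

resampled_idx = [5, 5, 5, 6, 6, 6, 6]

step 1: w=[0.0182, 0.3006, 0.3851, 0.2961, 0.0000, 0.0000, 0.0000]  mean=-2.7084  Neff=3.0615  idx=[1, 1, 2, 2, 2, 3, 3]
step 2: w=[0.0002, 0.0002, 0.0022, 0.0022, 0.0022, 0.4965, 0.4965]  mean=-2.2042  Neff=2.0283  idx=[5, 5, 5, 6, 6, 6, 6]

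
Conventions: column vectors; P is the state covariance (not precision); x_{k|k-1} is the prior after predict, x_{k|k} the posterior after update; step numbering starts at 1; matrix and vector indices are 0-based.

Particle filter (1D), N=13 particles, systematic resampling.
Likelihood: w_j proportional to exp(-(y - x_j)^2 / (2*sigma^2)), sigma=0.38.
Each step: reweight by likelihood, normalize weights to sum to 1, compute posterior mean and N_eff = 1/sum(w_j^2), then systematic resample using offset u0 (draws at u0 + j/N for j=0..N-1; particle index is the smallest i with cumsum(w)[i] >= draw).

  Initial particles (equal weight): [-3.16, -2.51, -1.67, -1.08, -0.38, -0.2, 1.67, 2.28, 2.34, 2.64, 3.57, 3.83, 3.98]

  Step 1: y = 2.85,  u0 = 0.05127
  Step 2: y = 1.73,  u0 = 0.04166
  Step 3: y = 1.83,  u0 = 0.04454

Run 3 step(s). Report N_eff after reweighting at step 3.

N_eff = 11.7119

step 1: w=[0.0000, 0.0000, 0.0000, 0.0000, 0.0000, 0.0000, 0.0044, 0.1792, 0.2243, 0.4739, 0.0917, 0.0198, 0.0066]  mean=2.6217  Neff=3.1663  idx=[7, 7, 8, 8, 8, 9, 9, 9, 9, 9, 9, 10, 11]
step 2: w=[0.1876, 0.1876, 0.1474, 0.1474, 0.1474, 0.0304, 0.0304, 0.0304, 0.0304, 0.0304, 0.0304, 0.0000, 0.0000]  mean=2.3722  Neff=7.0836  idx=[0, 0, 1, 1, 1, 2, 2, 3, 3, 4, 4, 7, 9]
step 3: w=[0.0968, 0.0968, 0.0968, 0.0968, 0.0968, 0.0793, 0.0793, 0.0793, 0.0793, 0.0793, 0.0793, 0.0201, 0.0201]  mean=2.3230  Neff=11.7119  idx=[0, 1, 2, 2, 3, 4, 5, 6, 7, 8, 9, 10, 11]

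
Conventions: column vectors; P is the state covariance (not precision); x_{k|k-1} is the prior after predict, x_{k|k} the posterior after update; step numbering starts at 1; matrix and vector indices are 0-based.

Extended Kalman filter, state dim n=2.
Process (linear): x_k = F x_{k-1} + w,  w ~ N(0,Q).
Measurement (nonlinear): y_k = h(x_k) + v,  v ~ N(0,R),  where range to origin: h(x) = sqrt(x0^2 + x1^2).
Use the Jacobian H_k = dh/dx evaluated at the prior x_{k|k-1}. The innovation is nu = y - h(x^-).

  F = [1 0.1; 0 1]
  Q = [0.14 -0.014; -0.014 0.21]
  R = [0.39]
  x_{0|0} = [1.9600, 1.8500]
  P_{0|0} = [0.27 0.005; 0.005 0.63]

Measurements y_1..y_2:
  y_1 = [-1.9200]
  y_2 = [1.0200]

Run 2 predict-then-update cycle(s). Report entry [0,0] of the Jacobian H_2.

H_jac[0,0] = 0.4775

step 1: x^-=[2.1450, 1.8500]  P^-=[0.4173 0.0540; 0.0540 0.8400]  H_jac=[0.7573 0.6531]  S=[1.0410]  K=[0.3374; 0.5663]  nu=[-4.7526]  x^+=[0.5413, -0.8413]  P^+=[0.2988 -0.1449; -0.1449 0.5062]
step 2: x^-=[0.4572, -0.8413]  P^-=[0.4148 -0.1083; -0.1083 0.7162]  H_jac=[0.4775 -0.8786]  S=[1.1283]  K=[0.2599; -0.6035]  nu=[0.0625]  x^+=[0.4734, -0.8790]  P^+=[0.3386 0.0687; 0.0687 0.3052]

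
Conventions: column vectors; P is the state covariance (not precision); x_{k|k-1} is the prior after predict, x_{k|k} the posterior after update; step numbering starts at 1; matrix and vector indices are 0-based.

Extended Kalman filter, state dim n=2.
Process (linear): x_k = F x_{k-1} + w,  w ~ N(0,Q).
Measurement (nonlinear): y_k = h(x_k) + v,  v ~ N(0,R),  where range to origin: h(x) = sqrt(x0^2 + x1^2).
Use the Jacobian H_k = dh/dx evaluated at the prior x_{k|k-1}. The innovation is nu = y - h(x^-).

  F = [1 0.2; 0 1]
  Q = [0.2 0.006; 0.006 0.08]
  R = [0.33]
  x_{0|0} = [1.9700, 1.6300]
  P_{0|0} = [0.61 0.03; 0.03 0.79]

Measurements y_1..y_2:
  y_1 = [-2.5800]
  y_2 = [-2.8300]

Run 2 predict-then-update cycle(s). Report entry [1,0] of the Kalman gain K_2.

step 1: x^-=[2.2960, 1.6300]  P^-=[0.8536 0.1940; 0.1940 0.8700]  H_jac=[0.8154 0.5789]  S=[1.3722]  K=[0.5891; 0.4823]  nu=[-5.3958]  x^+=[-0.8824, -0.9723]  P^+=[0.3774 -0.1959; -0.1959 0.5508]
step 2: x^-=[-1.0769, -0.9723]  P^-=[0.5211 -0.0797; -0.0797 0.6308]  H_jac=[-0.7422 -0.6701]  S=[0.8211]  K=[-0.4060; -0.4428]  nu=[-4.2809]  x^+=[0.6613, 0.9233]  P^+=[0.3858 -0.2273; -0.2273 0.4698]

K[1,0] = -0.4428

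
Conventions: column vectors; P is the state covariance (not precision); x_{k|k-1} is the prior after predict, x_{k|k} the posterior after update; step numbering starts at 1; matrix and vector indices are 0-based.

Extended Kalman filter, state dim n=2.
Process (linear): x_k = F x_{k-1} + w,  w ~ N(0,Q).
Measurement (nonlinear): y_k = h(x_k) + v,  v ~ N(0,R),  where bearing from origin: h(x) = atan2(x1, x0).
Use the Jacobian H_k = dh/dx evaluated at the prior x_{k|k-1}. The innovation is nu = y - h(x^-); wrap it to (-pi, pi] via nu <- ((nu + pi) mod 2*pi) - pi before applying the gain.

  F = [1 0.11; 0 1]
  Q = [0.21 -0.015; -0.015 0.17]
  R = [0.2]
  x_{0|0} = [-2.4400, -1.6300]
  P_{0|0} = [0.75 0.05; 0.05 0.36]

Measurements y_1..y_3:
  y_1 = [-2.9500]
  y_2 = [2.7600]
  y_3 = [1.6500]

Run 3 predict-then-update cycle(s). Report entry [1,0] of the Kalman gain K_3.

K[1,0] = -0.6930

step 1: x^-=[-2.6193, -1.6300]  P^-=[0.9754 0.0746; 0.0746 0.5300]  H_jac=[0.1713 -0.2752]  S=[0.2617]  K=[0.5598; -0.5085]  nu=[-0.3651]  x^+=[-2.8237, -1.4444]  P^+=[0.8933 0.1491; 0.1491 0.4623]
step 2: x^-=[-2.9825, -1.4444]  P^-=[1.1417 0.1850; 0.1850 0.6323]  H_jac=[0.1315 -0.2716]  S=[0.2532]  K=[0.3947; -0.5822]  nu=[-0.8326]  x^+=[-3.3112, -0.9596]  P^+=[1.1023 0.2431; 0.2431 0.5465]
step 3: x^-=[-3.4167, -0.9596]  P^-=[1.3724 0.2883; 0.2883 0.7165]  H_jac=[0.0762 -0.2713]  S=[0.2488]  K=[0.1060; -0.6930]  nu=[-1.7654]  x^+=[-3.6038, 0.2638]  P^+=[1.3696 0.3065; 0.3065 0.5970]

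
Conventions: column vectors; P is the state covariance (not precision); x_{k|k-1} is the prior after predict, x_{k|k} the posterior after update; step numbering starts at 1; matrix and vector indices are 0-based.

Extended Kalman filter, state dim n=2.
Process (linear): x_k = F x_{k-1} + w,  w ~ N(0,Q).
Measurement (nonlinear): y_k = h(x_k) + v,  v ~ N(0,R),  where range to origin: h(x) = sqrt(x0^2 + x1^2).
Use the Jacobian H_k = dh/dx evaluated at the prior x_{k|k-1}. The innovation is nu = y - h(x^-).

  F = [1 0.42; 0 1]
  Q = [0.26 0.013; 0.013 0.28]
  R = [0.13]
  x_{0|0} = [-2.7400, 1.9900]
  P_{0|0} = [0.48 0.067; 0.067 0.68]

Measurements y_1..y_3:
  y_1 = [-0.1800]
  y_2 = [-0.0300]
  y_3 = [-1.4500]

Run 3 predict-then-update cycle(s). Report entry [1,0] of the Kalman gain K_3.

step 1: x^-=[-1.9042, 1.9900]  P^-=[0.9162 0.3656; 0.3656 0.9600]  H_jac=[-0.6914 0.7225]  S=[0.7038]  K=[-0.5247; 0.6264]  nu=[-2.9343]  x^+=[-0.3646, 0.1521]  P^+=[0.7225 0.5969; 0.5969 0.6839]
step 2: x^-=[-0.3007, 0.1521]  P^-=[1.6045 0.8971; 0.8971 0.9639]  H_jac=[-0.8924 0.4513]  S=[0.8814]  K=[-1.1651; -0.4147]  nu=[-0.3670]  x^+=[0.1269, 0.3043]  P^+=[0.4081 0.4712; 0.4712 0.8123]
step 3: x^-=[0.2547, 0.3043]  P^-=[1.2072 0.8254; 0.8254 1.0923]  H_jac=[0.6418 0.7669]  S=[2.0821]  K=[0.6761; 0.6567]  nu=[-1.8468]  x^+=[-0.9940, -0.9085]  P^+=[0.2554 -0.0991; -0.0991 0.1943]

K[1,0] = 0.6567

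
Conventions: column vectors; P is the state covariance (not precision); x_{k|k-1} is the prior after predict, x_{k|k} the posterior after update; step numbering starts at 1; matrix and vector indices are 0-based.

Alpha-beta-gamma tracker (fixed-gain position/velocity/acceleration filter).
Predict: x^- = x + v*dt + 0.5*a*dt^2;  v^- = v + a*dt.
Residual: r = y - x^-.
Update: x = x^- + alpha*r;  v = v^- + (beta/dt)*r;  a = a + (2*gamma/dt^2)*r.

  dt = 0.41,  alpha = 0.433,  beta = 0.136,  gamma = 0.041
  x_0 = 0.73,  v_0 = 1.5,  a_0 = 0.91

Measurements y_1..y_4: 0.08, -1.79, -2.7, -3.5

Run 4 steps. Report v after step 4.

v_post = -2.7095

step 1: x_pred=1.4215  r=-1.3415  x^+=0.8406  v^+=1.4281  a^+=0.2556
step 2: x_pred=1.4476  r=-3.2376  x^+=0.0457  v^+=0.4590  a^+=-1.3237
step 3: x_pred=0.1227  r=-2.8227  x^+=-1.0996  v^+=-1.0200  a^+=-2.7006
step 4: x_pred=-1.7448  r=-1.7552  x^+=-2.5048  v^+=-2.7095  a^+=-3.5568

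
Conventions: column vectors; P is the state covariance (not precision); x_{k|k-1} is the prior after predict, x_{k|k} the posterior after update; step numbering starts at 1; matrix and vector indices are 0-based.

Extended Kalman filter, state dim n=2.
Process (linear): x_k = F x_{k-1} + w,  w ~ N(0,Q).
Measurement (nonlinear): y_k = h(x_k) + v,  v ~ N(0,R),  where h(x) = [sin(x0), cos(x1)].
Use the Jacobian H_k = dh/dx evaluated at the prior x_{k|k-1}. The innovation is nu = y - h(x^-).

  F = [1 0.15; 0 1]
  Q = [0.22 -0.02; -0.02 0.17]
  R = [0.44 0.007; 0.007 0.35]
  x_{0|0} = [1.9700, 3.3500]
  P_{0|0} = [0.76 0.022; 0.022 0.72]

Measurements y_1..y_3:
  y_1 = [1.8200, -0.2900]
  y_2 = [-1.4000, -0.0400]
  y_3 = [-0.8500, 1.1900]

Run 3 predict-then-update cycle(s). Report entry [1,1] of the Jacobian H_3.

step 1: x^-=[2.4725, 3.3500]  P^-=[1.0028 0.1100; 0.1100 0.8900]  H_jac=[-0.7844 0.0000; 0.0000 0.2069]  S=[1.0570 -0.0109; -0.0109 0.3881]  K=[-0.7438 0.0378; -0.0768 0.4723]  nu=[1.1997, 0.6884]  x^+=[1.6062, 3.5830]  P^+=[0.4169 0.0389; 0.0389 0.7964]
step 2: x^-=[2.1437, 3.5830]  P^-=[0.6665 0.1383; 0.1383 0.9664]  H_jac=[-0.5420 0.0000; 0.0000 0.4272]  S=[0.6358 -0.0250; -0.0250 0.5264]  K=[-0.5648 0.0854; -0.0872 0.7802]  nu=[-2.2404, 0.8641]  x^+=[3.4828, 4.4526]  P^+=[0.4574 0.0607; 0.0607 0.6377]
step 3: x^-=[4.1507, 4.4526]  P^-=[0.7099 0.1364; 0.1364 0.8077]  H_jac=[-0.5326 0.0000; 0.0000 0.9664]  S=[0.6414 -0.0632; -0.0632 1.1044]  K=[-0.5810 0.0861; -0.0438 0.7043]  nu=[-0.0036, 1.4469]  x^+=[4.2774, 5.4718]  P^+=[0.4789 0.0270; 0.0270 0.2548]

H_jac[1,1] = 0.9664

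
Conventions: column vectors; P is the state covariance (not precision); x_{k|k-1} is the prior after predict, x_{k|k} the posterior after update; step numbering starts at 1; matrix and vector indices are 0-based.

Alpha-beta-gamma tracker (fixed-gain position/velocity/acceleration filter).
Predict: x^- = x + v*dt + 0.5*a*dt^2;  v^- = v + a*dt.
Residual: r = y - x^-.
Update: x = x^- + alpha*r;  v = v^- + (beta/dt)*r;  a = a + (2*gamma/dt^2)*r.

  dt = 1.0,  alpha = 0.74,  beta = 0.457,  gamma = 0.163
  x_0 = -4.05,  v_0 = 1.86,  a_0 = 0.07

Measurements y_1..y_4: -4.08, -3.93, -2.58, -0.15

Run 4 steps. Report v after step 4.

step 1: x_pred=-2.1550  r=-1.9250  x^+=-3.5795  v^+=1.0503  a^+=-0.5576
step 2: x_pred=-2.8080  r=-1.1220  x^+=-3.6383  v^+=-0.0200  a^+=-0.9233
step 3: x_pred=-4.1200  r=1.5400  x^+=-2.9804  v^+=-0.2396  a^+=-0.4213
step 4: x_pred=-3.4306  r=3.2806  x^+=-1.0030  v^+=0.8384  a^+=0.6482

v_post = 0.8384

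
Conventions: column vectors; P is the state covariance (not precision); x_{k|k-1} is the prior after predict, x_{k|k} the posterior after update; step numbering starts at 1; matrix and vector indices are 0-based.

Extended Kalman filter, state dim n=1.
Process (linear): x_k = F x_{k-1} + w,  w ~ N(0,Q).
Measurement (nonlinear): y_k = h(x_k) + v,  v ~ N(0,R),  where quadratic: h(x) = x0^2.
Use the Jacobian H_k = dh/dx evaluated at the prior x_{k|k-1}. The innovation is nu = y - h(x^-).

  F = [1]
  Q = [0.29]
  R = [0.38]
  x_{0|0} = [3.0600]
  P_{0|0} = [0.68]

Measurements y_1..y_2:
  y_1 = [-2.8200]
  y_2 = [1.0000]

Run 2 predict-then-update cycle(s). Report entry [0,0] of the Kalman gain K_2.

K[0,0] = 0.3622

step 1: x^-=[3.0600]  P^-=[0.9700]  H_jac=[6.1200]  S=[36.7108]  K=[0.1617]  nu=[-12.1836]  x^+=[1.0898]  P^+=[0.0100]
step 2: x^-=[1.0898]  P^-=[0.3000]  H_jac=[2.1796]  S=[1.8054]  K=[0.3622]  nu=[-0.1877]  x^+=[1.0218]  P^+=[0.0632]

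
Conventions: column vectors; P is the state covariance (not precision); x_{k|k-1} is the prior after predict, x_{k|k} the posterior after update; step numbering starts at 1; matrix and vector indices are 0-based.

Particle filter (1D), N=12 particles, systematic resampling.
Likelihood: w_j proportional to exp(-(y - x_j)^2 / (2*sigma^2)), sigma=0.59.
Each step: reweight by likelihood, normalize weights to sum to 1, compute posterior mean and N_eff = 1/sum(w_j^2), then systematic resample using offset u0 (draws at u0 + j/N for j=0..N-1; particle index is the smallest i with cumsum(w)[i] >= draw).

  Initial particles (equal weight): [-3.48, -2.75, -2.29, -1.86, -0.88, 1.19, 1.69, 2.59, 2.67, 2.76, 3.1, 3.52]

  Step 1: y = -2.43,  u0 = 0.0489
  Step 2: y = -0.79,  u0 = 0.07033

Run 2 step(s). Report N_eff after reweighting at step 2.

step 1: w=[0.0760, 0.3198, 0.3602, 0.2323, 0.0117, 0.0000, 0.0000, 0.0000, 0.0000, 0.0000, 0.0000, 0.0000]  mean=-2.4111  Neff=3.4265  idx=[0, 1, 1, 1, 1, 2, 2, 2, 2, 3, 3, 3]
step 2: w=[0.0000, 0.0053, 0.0053, 0.0053, 0.0053, 0.0524, 0.0524, 0.0524, 0.0524, 0.2563, 0.2563, 0.2563]  mean=-1.9692  Neff=4.8026  idx=[5, 7, 9, 9, 9, 9, 10, 10, 10, 11, 11, 11]

N_eff = 4.8026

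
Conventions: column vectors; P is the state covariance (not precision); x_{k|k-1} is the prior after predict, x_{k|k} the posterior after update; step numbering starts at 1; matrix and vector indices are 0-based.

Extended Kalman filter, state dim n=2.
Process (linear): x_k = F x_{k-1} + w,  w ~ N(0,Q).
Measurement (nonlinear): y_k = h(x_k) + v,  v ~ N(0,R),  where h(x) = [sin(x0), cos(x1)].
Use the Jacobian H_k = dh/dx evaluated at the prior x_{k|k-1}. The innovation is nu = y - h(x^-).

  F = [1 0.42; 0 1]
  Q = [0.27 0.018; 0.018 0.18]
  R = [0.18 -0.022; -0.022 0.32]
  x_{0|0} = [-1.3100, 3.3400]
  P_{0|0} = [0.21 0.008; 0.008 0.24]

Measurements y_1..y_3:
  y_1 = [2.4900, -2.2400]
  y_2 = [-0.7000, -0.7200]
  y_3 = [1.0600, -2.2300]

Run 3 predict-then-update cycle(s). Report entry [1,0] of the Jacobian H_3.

H_jac[1,0] = 0.0000

step 1: x^-=[0.0928, 3.3400]  P^-=[0.5291 0.1268; 0.1268 0.4200]  H_jac=[0.9957 0.0000; 0.0000 0.1971]  S=[0.7045 0.0029; 0.0029 0.3363]  K=[0.7474 0.0679; 0.1782 0.2446]  nu=[2.3973, -1.2596]  x^+=[1.7991, 3.4591]  P^+=[0.1336 0.0268; 0.0268 0.3772]
step 2: x^-=[3.2520, 3.4591]  P^-=[0.4927 0.2033; 0.2033 0.5572]  H_jac=[-0.9939 0.0000; 0.0000 0.3122]  S=[0.6667 -0.0851; -0.0851 0.3743]  K=[-0.7341 0.0027; -0.2510 0.4077]  nu=[-0.5899, 0.2300]  x^+=[3.6856, 3.7009]  P^+=[0.1330 0.0545; 0.0545 0.4356]
step 3: x^-=[5.2400, 3.7009]  P^-=[0.5256 0.2554; 0.2554 0.6156]  H_jac=[0.5035 0.0000; 0.0000 0.5306]  S=[0.3132 0.0462; 0.0462 0.4933]  K=[0.8156 0.1983; 0.3172 0.6324]  nu=[1.9240, -1.3824]  x^+=[6.5350, 3.4370]  P^+=[0.2829 0.0858; 0.0858 0.3682]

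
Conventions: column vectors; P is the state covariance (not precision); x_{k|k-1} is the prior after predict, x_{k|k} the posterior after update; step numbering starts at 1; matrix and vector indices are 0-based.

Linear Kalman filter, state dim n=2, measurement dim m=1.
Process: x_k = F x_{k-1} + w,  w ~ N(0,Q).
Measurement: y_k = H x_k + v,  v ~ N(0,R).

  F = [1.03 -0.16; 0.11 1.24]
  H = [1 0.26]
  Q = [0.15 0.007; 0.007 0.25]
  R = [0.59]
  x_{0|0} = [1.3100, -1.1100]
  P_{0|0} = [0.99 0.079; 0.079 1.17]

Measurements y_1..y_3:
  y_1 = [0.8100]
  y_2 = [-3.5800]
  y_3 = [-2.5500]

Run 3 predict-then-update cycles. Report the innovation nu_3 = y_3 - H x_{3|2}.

step 1: x^-=[1.5269, -1.2323]  P^-=[1.2042 -0.0135; -0.0135 2.0825]  S=[1.9280]  K=[0.6228; 0.2739]  nu=[-0.3965]  x^+=[1.2800, -1.3409]  P^+=[0.4564 -0.3423; -0.3423 1.9379]
step 2: x^-=[1.5329, -1.5219]  P^-=[0.7967 -0.7569; -0.7569 3.1419]  S=[1.2055]  K=[0.4976; 0.0498]  nu=[-4.7172]  x^+=[-0.8145, -1.7566]  P^+=[0.4982 -0.7868; -0.7868 3.1389]
step 3: x^-=[-0.5578, -2.2678]  P^-=[1.0182 -1.5503; -1.5503 4.8678]  S=[1.1311]  K=[0.5438; -0.2517]  nu=[-1.4025]  x^+=[-1.3205, -1.9148]  P^+=[0.6837 -1.3955; -1.3955 4.7961]

innov = [-1.4025]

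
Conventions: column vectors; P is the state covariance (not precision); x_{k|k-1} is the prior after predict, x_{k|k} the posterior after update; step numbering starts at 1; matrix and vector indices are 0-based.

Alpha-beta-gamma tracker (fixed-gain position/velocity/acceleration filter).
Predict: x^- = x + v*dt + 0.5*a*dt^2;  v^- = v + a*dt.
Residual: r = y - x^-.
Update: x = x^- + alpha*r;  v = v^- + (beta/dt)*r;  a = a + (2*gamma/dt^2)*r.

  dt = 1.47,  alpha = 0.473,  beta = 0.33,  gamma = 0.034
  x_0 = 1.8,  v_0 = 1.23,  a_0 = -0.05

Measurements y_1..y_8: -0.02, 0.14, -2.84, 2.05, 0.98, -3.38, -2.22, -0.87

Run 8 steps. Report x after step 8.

x_post = -2.5710

step 1: x_pred=3.5541  r=-3.5741  x^+=1.8635  v^+=0.3542  a^+=-0.1625
step 2: x_pred=2.2086  r=-2.0686  x^+=1.2302  v^+=-0.3491  a^+=-0.2276
step 3: x_pred=0.4712  r=-3.3112  x^+=-1.0950  v^+=-1.4269  a^+=-0.3318
step 4: x_pred=-3.5510  r=5.6010  x^+=-0.9017  v^+=-0.6572  a^+=-0.1555
step 5: x_pred=-2.0359  r=3.0159  x^+=-0.6094  v^+=-0.2088  a^+=-0.0606
step 6: x_pred=-0.9818  r=-2.3982  x^+=-2.1161  v^+=-0.8363  a^+=-0.1361
step 7: x_pred=-3.4924  r=1.2724  x^+=-2.8906  v^+=-0.7506  a^+=-0.0960
step 8: x_pred=-4.0978  r=3.2278  x^+=-2.5710  v^+=-0.1672  a^+=0.0055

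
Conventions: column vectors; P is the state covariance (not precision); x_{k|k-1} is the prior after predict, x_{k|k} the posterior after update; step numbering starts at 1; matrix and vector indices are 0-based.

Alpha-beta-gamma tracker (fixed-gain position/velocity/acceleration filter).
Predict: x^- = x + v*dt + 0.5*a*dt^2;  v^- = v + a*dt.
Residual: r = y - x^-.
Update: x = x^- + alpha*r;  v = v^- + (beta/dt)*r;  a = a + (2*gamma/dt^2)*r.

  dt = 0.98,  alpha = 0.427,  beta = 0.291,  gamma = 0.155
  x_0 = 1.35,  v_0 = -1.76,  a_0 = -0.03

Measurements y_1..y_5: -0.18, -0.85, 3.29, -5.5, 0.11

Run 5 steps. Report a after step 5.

step 1: x_pred=-0.3892  r=0.2092  x^+=-0.2999  v^+=-1.7273  a^+=0.0375
step 2: x_pred=-1.9746  r=1.1246  x^+=-1.4944  v^+=-1.3566  a^+=0.4005
step 3: x_pred=-2.6315  r=5.9215  x^+=-0.1030  v^+=0.7943  a^+=2.3119
step 4: x_pred=1.7855  r=-7.2855  x^+=-1.3254  v^+=0.8966  a^+=-0.0398
step 5: x_pred=-0.4659  r=0.5759  x^+=-0.2200  v^+=1.0286  a^+=0.1461

a_post = 0.1461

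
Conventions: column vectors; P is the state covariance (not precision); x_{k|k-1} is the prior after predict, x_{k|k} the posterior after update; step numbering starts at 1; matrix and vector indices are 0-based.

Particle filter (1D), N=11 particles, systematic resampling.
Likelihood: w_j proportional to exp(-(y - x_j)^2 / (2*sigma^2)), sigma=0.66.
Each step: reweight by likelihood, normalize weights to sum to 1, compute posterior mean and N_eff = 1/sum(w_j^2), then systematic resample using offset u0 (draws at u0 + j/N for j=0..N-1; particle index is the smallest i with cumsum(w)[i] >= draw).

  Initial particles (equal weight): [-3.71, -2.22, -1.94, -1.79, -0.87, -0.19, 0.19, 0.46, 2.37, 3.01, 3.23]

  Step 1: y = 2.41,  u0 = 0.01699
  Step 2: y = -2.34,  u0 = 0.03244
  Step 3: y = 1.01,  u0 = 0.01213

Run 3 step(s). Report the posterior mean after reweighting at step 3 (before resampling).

post_mean = 2.3700

step 1: w=[0.0000, 0.0000, 0.0000, 0.0000, 0.0000, 0.0002, 0.0016, 0.0059, 0.4668, 0.3093, 0.2161]  mean=2.7384  Neff=2.7755  idx=[8, 8, 8, 8, 8, 8, 9, 9, 9, 10, 10]
step 2: w=[0.1666, 0.1666, 0.1666, 0.1666, 0.1666, 0.1666, 0.0001, 0.0001, 0.0001, 0.0000, 0.0000]  mean=2.3702  Neff=6.0039  idx=[0, 0, 1, 1, 2, 2, 3, 4, 4, 5, 5]
step 3: w=[0.0909, 0.0909, 0.0909, 0.0909, 0.0909, 0.0909, 0.0909, 0.0909, 0.0909, 0.0909, 0.0909]  mean=2.3700  Neff=11.0000  idx=[0, 1, 2, 3, 4, 5, 6, 7, 8, 9, 10]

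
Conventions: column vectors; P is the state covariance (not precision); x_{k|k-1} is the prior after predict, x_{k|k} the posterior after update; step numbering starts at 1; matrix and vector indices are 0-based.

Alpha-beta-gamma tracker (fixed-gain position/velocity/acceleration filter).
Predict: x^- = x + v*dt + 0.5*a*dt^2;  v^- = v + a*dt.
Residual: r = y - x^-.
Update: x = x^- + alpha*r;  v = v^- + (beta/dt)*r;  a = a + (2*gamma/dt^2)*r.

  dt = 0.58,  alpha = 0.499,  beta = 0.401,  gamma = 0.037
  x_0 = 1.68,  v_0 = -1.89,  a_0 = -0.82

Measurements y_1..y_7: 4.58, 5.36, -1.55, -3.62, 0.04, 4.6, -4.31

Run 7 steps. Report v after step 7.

step 1: x_pred=0.4459  r=4.1341  x^+=2.5088  v^+=0.4926  a^+=0.0894
step 2: x_pred=2.8096  r=2.5504  x^+=4.0822  v^+=2.3078  a^+=0.6504
step 3: x_pred=5.5302  r=-7.0802  x^+=1.9972  v^+=-2.2100  a^+=-0.9070
step 4: x_pred=0.5628  r=-4.1828  x^+=-1.5244  v^+=-5.6280  a^+=-1.8271
step 5: x_pred=-5.0960  r=5.1360  x^+=-2.5331  v^+=-3.1368  a^+=-0.6974
step 6: x_pred=-4.4698  r=9.0698  x^+=0.0560  v^+=2.7294  a^+=1.2978
step 7: x_pred=1.8574  r=-6.1674  x^+=-1.2202  v^+=-0.7819  a^+=-0.0589

v_post = -0.7819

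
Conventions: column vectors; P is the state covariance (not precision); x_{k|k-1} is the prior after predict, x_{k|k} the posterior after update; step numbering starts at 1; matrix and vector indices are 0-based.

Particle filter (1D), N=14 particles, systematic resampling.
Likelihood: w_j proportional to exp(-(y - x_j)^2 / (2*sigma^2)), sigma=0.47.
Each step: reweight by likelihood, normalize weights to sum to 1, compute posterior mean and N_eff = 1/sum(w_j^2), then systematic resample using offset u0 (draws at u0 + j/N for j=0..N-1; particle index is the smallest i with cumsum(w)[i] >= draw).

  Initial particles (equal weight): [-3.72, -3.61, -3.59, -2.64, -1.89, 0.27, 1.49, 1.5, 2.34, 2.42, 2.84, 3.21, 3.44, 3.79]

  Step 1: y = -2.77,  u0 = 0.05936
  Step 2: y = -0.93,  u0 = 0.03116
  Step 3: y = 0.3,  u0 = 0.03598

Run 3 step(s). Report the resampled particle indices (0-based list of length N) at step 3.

step 1: w=[0.0769, 0.1201, 0.1295, 0.5708, 0.1028, 0.0000, 0.0000, 0.0000, 0.0000, 0.0000, 0.0000, 0.0000, 0.0000, 0.0000]  mean=-2.8854  Neff=2.6777  idx=[0, 1, 2, 2, 3, 3, 3, 3, 3, 3, 3, 3, 4, 4]
step 2: w=[0.0000, 0.0000, 0.0000, 0.0000, 0.0052, 0.0052, 0.0052, 0.0052, 0.0052, 0.0052, 0.0052, 0.0052, 0.4794, 0.4794]  mean=-1.9209  Neff=2.1747  idx=[10, 12, 12, 12, 12, 12, 12, 13, 13, 13, 13, 13, 13, 13]
step 3: w=[0.0000, 0.0769, 0.0769, 0.0769, 0.0769, 0.0769, 0.0769, 0.0769, 0.0769, 0.0769, 0.0769, 0.0769, 0.0769, 0.0769]  mean=-1.8900  Neff=13.0003  idx=[1, 2, 3, 4, 5, 6, 7, 7, 8, 9, 10, 11, 12, 13]

resampled_idx = [1, 2, 3, 4, 5, 6, 7, 7, 8, 9, 10, 11, 12, 13]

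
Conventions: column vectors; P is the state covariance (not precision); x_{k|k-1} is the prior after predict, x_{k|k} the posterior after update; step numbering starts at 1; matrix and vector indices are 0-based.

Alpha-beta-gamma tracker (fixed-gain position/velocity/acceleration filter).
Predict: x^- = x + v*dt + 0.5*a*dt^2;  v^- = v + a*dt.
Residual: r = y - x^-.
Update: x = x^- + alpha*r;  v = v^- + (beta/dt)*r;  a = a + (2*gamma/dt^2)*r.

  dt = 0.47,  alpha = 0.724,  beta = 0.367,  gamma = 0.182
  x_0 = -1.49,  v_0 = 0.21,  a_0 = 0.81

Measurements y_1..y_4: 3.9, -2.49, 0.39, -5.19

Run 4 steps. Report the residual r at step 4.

step 1: x_pred=-1.3018  r=5.2018  x^+=2.4643  v^+=4.6526  a^+=9.3816
step 2: x_pred=5.6872  r=-8.1772  x^+=-0.2331  v^+=2.6767  a^+=-4.0928
step 3: x_pred=0.5729  r=-0.1829  x^+=0.4405  v^+=0.6103  a^+=-4.3942
step 4: x_pred=0.2420  r=-5.4320  x^+=-3.6908  v^+=-5.6966  a^+=-13.3451

resid = -5.4320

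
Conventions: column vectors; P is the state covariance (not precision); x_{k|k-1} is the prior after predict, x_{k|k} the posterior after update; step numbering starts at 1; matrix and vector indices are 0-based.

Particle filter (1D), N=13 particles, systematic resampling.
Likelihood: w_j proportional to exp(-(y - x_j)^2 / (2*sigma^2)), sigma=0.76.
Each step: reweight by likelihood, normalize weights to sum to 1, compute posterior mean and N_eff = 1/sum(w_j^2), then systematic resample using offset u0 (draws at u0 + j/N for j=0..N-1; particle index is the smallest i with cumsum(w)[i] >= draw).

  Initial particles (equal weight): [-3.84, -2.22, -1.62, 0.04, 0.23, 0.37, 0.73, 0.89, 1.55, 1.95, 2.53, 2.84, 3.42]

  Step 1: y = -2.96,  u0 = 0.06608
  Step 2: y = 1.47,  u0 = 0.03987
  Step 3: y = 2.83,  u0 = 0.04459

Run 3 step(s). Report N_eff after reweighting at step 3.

N_eff = 12.0143

step 1: w=[0.3800, 0.4625, 0.1570, 0.0003, 0.0001, 0.0001, 0.0000, 0.0000, 0.0000, 0.0000, 0.0000, 0.0000, 0.0000]  mean=-2.7403  Neff=2.6112  idx=[0, 0, 0, 0, 0, 1, 1, 1, 1, 1, 1, 2, 2]
step 2: w=[0.0000, 0.0000, 0.0000, 0.0000, 0.0000, 0.0136, 0.0136, 0.0136, 0.0136, 0.0136, 0.0136, 0.4593, 0.4593]  mean=-1.6689  Neff=2.3642  idx=[7, 11, 11, 11, 11, 11, 11, 12, 12, 12, 12, 12, 12]
step 3: w=[0.0006, 0.0833, 0.0833, 0.0833, 0.0833, 0.0833, 0.0833, 0.0833, 0.0833, 0.0833, 0.0833, 0.0833, 0.0833]  mean=-1.6204  Neff=12.0143  idx=[1, 2, 3, 4, 5, 6, 7, 7, 8, 9, 10, 11, 12]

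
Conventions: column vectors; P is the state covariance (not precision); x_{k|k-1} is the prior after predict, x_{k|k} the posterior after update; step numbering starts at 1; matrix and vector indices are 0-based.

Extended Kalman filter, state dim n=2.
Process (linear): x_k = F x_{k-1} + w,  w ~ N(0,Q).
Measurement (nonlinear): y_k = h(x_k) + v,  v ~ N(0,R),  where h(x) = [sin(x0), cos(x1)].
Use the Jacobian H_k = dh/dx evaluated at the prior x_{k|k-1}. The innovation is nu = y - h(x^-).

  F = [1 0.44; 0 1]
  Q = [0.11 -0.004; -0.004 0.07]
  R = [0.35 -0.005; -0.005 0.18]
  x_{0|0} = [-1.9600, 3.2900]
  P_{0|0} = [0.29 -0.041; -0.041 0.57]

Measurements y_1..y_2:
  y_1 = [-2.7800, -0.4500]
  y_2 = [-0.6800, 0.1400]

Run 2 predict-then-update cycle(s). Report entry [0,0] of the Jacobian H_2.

H_jac[0,0] = 0.8907

step 1: x^-=[-0.5124, 3.2900]  P^-=[0.4743 0.2058; 0.2058 0.6400]  H_jac=[0.8716 0.0000; 0.0000 0.1479]  S=[0.7103 0.0215; 0.0215 0.1940]  K=[0.5792 0.0926; 0.2386 0.4613]  nu=[-2.2897, 0.5390]  x^+=[-1.7886, 2.9924]  P^+=[0.2320 0.0932; 0.0932 0.5536]
step 2: x^-=[-0.4719, 2.9924]  P^-=[0.5312 0.3327; 0.3327 0.6236]  H_jac=[0.8907 0.0000; 0.0000 -0.1486]  S=[0.7714 -0.0490; -0.0490 0.1938]  K=[0.6069 -0.1016; 0.3595 -0.3872]  nu=[-0.2254, 1.1289]  x^+=[-0.7234, 2.4743]  P^+=[0.2390 0.1435; 0.1435 0.4811]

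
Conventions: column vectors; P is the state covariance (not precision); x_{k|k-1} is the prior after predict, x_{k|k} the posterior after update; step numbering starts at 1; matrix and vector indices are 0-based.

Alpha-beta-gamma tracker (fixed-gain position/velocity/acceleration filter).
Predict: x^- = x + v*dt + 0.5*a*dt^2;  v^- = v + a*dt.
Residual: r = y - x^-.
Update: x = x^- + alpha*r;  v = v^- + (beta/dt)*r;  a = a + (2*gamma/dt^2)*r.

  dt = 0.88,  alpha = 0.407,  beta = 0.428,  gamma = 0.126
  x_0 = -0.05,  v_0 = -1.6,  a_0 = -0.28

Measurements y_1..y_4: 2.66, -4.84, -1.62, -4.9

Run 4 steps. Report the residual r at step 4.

step 1: x_pred=-1.5664  r=4.2264  x^+=0.1537  v^+=0.2092  a^+=1.0953
step 2: x_pred=0.7619  r=-5.6019  x^+=-1.5181  v^+=-1.5515  a^+=-0.7276
step 3: x_pred=-3.1651  r=1.5451  x^+=-2.5363  v^+=-1.4403  a^+=-0.2248
step 4: x_pred=-3.8908  r=-1.0092  x^+=-4.3015  v^+=-2.1290  a^+=-0.5532

resid = -1.0092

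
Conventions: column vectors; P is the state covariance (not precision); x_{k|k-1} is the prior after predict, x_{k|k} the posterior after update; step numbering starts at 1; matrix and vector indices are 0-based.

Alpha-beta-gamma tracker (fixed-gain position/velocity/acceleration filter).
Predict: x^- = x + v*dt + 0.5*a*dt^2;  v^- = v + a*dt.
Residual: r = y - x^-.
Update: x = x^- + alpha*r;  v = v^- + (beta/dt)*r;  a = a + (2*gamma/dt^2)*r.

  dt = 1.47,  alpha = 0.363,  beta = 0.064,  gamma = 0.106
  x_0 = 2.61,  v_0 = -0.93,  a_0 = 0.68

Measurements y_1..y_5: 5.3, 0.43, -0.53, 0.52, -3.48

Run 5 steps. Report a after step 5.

step 1: x_pred=1.9776  r=3.3224  x^+=3.1836  v^+=0.2142  a^+=1.0060
step 2: x_pred=4.5855  r=-4.1555  x^+=3.0770  v^+=1.5121  a^+=0.5983
step 3: x_pred=5.9462  r=-6.4762  x^+=3.5953  v^+=2.1096  a^+=-0.0371
step 4: x_pred=6.6563  r=-6.1363  x^+=4.4288  v^+=1.7879  a^+=-0.6391
step 5: x_pred=6.3665  r=-9.8465  x^+=2.7922  v^+=0.4197  a^+=-1.6051

a_post = -1.6051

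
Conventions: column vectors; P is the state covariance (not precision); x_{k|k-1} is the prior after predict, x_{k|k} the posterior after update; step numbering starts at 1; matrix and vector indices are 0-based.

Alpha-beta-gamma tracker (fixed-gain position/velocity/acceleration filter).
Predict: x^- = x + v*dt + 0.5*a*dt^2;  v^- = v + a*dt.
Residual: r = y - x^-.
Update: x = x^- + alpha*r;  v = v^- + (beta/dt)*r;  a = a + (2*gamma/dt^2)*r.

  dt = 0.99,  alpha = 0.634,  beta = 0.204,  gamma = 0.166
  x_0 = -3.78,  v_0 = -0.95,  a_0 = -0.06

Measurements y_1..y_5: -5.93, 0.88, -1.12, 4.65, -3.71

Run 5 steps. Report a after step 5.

step 1: x_pred=-4.7499  r=-1.1801  x^+=-5.4981  v^+=-1.2526  a^+=-0.4597
step 2: x_pred=-6.9634  r=7.8434  x^+=-1.9907  v^+=-0.0915  a^+=2.1971
step 3: x_pred=-1.0046  r=-0.1154  x^+=-1.0778  v^+=2.0599  a^+=2.1580
step 4: x_pred=2.0191  r=2.6309  x^+=3.6871  v^+=4.7385  a^+=3.0492
step 5: x_pred=9.8725  r=-13.5825  x^+=1.2612  v^+=4.9584  a^+=-1.5517

a_post = -1.5517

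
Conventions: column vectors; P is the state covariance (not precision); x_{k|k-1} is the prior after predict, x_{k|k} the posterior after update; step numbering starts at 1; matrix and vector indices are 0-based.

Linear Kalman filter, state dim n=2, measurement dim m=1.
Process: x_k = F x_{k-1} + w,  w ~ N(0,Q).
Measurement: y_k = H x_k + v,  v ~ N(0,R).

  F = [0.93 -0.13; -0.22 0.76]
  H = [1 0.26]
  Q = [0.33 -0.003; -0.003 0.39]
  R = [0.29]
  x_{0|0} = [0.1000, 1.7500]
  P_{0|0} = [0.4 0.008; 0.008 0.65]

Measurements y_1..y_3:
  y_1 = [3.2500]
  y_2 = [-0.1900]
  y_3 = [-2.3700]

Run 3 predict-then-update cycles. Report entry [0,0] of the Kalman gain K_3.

step 1: x^-=[-0.1345, 1.3080]  P^-=[0.6850 -0.1432; -0.1432 0.7821]  S=[0.9534]  K=[0.6794; 0.0631]  nu=[3.0444]  x^+=[1.9340, 1.5001]  P^+=[0.2449 -0.1841; -0.1841 0.7783]
step 2: x^-=[1.6036, 0.7146]  P^-=[0.5995 -0.2654; -0.2654 0.9130]  S=[0.8132]  K=[0.6523; -0.0344]  nu=[-1.9794]  x^+=[0.3124, 0.7828]  P^+=[0.2534 -0.2471; -0.2471 0.9120]
step 3: x^-=[0.1887, 0.5262]  P^-=[0.6243 -0.3267; -0.3267 1.0117]  S=[0.8129]  K=[0.6636; -0.0783]  nu=[-2.6955]  x^+=[-1.6000, 0.7372]  P^+=[0.2664 -0.2844; -0.2844 1.0067]

K[0,0] = 0.6636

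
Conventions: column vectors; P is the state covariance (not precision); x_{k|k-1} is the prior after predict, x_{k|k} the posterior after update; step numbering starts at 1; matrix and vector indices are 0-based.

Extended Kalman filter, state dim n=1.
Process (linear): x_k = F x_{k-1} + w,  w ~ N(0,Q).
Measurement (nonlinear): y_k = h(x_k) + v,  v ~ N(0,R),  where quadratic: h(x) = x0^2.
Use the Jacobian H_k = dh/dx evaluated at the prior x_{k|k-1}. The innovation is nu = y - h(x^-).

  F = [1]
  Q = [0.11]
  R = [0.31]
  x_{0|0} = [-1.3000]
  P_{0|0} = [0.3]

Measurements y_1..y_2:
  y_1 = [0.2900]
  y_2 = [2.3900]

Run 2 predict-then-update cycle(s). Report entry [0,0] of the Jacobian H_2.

H_jac[0,0] = -1.6314

step 1: x^-=[-1.3000]  P^-=[0.4100]  H_jac=[-2.6000]  S=[3.0816]  K=[-0.3459]  nu=[-1.4000]  x^+=[-0.8157]  P^+=[0.0412]
step 2: x^-=[-0.8157]  P^-=[0.1512]  H_jac=[-1.6314]  S=[0.7125]  K=[-0.3463]  nu=[1.7246]  x^+=[-1.4129]  P^+=[0.0658]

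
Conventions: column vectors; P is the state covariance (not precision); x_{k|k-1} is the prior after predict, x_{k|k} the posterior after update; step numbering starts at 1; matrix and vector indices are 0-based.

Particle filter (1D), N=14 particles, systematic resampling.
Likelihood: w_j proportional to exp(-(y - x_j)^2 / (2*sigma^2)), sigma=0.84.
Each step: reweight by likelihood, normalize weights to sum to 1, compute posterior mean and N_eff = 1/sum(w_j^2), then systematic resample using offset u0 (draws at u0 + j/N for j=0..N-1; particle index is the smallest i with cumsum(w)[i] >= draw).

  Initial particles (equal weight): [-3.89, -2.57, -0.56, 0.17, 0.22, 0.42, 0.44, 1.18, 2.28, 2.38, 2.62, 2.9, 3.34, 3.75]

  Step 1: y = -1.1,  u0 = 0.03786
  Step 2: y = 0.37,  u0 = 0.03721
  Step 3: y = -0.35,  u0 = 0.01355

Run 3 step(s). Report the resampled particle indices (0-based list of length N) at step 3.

resampled_idx = [0, 0, 1, 2, 3, 4, 5, 6, 7, 8, 9, 10, 11, 12]

step 1: w=[0.0020, 0.1055, 0.3968, 0.1556, 0.1419, 0.0949, 0.0909, 0.0123, 0.0001, 0.0001, 0.0000, 0.0000, 0.0000, 0.0000]  mean=-0.3483  Neff=4.3421  idx=[1, 2, 2, 2, 2, 2, 2, 3, 3, 4, 4, 5, 5, 6]
step 2: w=[0.0002, 0.0533, 0.0533, 0.0533, 0.0533, 0.0533, 0.0533, 0.0957, 0.0957, 0.0969, 0.0969, 0.0983, 0.0983, 0.0981]  mean=0.0211  Neff=12.0352  idx=[1, 3, 4, 5, 7, 7, 8, 9, 10, 10, 11, 12, 12, 13]
step 3: w=[0.0854, 0.0854, 0.0854, 0.0854, 0.0727, 0.0727, 0.0727, 0.0700, 0.0700, 0.0700, 0.0579, 0.0579, 0.0579, 0.0566]  mean=-0.0102  Neff=13.7005  idx=[0, 0, 1, 2, 3, 4, 5, 6, 7, 8, 9, 10, 11, 12]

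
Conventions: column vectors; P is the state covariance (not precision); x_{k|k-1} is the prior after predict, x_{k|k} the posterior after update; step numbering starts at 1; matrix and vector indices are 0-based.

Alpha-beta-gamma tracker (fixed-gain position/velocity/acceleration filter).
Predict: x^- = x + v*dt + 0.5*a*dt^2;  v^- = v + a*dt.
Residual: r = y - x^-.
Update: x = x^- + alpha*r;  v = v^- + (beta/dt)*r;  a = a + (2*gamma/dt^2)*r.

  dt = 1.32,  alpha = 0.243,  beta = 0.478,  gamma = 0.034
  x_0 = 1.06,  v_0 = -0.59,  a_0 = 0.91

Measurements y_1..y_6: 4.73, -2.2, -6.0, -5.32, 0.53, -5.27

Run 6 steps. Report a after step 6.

step 1: x_pred=1.0740  r=3.6560  x^+=1.9624  v^+=1.9351  a^+=1.0527
step 2: x_pred=5.4339  r=-7.6339  x^+=3.5788  v^+=0.5603  a^+=0.7548
step 3: x_pred=4.9759  r=-10.9759  x^+=2.3088  v^+=-2.4181  a^+=0.3264
step 4: x_pred=-0.5987  r=-4.7213  x^+=-1.7460  v^+=-3.6969  a^+=0.1421
step 5: x_pred=-6.5020  r=7.0320  x^+=-4.7932  v^+=-0.9628  a^+=0.4166
step 6: x_pred=-5.7012  r=0.4312  x^+=-5.5964  v^+=-0.2568  a^+=0.4334

a_post = 0.4334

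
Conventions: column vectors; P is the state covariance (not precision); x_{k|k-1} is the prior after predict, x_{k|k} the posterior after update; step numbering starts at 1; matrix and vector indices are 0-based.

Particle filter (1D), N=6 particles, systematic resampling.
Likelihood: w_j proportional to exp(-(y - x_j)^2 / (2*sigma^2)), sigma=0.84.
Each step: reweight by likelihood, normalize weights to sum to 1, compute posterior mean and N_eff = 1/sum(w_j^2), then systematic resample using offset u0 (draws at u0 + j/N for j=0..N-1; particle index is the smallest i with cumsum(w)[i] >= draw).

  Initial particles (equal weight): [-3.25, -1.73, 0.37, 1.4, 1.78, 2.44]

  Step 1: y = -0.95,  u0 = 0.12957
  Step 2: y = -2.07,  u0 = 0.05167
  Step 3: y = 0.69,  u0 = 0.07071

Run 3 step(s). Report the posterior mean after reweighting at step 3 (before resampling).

step 1: w=[0.0238, 0.6566, 0.2940, 0.0202, 0.0051, 0.0003]  mean=-1.0664  Neff=1.9284  idx=[1, 1, 1, 1, 2, 2]
step 2: w=[0.2480, 0.2480, 0.2480, 0.2480, 0.0040, 0.0040]  mean=-1.7134  Neff=4.0636  idx=[0, 0, 1, 2, 2, 3]
step 3: w=[0.1667, 0.1667, 0.1667, 0.1667, 0.1667, 0.1667]  mean=-1.7300  Neff=6.0000  idx=[0, 1, 2, 3, 4, 5]

post_mean = -1.7300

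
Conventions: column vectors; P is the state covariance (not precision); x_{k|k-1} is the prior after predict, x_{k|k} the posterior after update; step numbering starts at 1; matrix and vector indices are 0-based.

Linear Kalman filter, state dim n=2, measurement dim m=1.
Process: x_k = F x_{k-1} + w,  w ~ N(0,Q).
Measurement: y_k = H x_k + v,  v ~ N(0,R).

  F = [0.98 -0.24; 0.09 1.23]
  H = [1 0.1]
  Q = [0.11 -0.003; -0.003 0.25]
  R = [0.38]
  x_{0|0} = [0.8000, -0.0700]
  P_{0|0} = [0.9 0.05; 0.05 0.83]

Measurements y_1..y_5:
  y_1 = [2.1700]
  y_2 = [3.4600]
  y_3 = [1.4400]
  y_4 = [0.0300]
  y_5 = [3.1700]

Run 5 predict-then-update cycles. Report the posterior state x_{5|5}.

x_post = [2.0479, -0.0231]

step 1: x^-=[0.8008, -0.0141]  P^-=[0.9986 -0.1094; -0.1094 1.5241]  S=[1.3720]  K=[0.7199; 0.0313]  nu=[1.3706]  x^+=[1.7875, 0.0288]  P^+=[0.2876 -0.1404; -0.1404 1.5227]
step 2: x^-=[1.7448, 0.1963]  P^-=[0.5400 -0.5933; -0.5933 2.5250]  S=[0.8265]  K=[0.5815; -0.4123]  nu=[1.6955]  x^+=[2.7308, -0.5028]  P^+=[0.2605 -0.3951; -0.3951 2.3844]
step 3: x^-=[2.7968, -0.3727]  P^-=[0.6834 -1.1517; -1.1517 3.7721]  S=[0.8708]  K=[0.6525; -0.8894]  nu=[-1.3196]  x^+=[1.9358, 0.8009]  P^+=[0.3126 -0.6463; -0.6463 3.0832]
step 4: x^-=[1.7048, 1.1594]  P^-=[0.8918 -1.6507; -1.6507 4.7741]  S=[0.9894]  K=[0.7345; -1.1858]  nu=[-1.7908]  x^+=[0.3895, 3.2829]  P^+=[0.3580 -0.7889; -0.7889 3.3828]
step 5: x^-=[-0.4062, 4.0730]  P^-=[1.0198 -1.9039; -1.9039 5.1960]  S=[1.0709]  K=[0.7744; -1.2926]  nu=[3.1689]  x^+=[2.0479, -0.0231]  P^+=[0.3775 -0.8319; -0.8319 3.4067]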